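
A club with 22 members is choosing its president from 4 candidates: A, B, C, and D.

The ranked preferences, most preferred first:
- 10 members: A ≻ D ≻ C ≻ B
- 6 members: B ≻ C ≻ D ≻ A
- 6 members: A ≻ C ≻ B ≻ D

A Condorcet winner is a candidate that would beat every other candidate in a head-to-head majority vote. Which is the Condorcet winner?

A

A vs B: 16–6
A vs C: 16–6
A vs D: 16–6
A beats every other candidate.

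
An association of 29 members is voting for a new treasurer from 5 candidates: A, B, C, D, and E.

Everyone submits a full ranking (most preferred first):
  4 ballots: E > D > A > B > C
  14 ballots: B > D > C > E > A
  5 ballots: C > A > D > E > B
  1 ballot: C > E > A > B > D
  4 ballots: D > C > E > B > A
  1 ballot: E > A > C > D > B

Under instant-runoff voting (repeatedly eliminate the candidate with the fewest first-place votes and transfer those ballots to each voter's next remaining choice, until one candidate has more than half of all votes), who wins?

Round 1: A 0, B 14, C 6, D 4, E 5. A eliminated.
Round 2: B 14, C 6, D 4, E 5. D eliminated.
Round 3: B 14, C 10, E 5. E eliminated.
Round 4: B 18, C 11. B has a majority (≥15).

B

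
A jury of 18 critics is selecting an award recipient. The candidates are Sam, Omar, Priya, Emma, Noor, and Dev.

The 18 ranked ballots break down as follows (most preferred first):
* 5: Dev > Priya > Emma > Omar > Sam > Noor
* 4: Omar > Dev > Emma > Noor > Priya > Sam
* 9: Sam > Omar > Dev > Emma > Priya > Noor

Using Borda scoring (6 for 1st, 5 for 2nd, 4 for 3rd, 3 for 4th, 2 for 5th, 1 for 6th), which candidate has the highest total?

Sam: 5×2 + 4×1 + 9×6 = 68
Omar: 5×3 + 4×6 + 9×5 = 84
Priya: 5×5 + 4×2 + 9×2 = 51
Emma: 5×4 + 4×4 + 9×3 = 63
Noor: 5×1 + 4×3 + 9×1 = 26
Dev: 5×6 + 4×5 + 9×4 = 86

Dev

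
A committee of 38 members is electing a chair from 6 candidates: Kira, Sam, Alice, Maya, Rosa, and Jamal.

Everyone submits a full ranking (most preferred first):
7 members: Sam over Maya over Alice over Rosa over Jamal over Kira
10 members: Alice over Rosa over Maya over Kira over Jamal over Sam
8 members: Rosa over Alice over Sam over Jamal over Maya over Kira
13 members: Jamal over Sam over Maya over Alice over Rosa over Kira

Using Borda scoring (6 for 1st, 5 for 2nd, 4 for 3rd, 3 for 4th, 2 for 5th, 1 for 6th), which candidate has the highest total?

Alice

Kira: 7×1 + 10×3 + 8×1 + 13×1 = 58
Sam: 7×6 + 10×1 + 8×4 + 13×5 = 149
Alice: 7×4 + 10×6 + 8×5 + 13×3 = 167
Maya: 7×5 + 10×4 + 8×2 + 13×4 = 143
Rosa: 7×3 + 10×5 + 8×6 + 13×2 = 145
Jamal: 7×2 + 10×2 + 8×3 + 13×6 = 136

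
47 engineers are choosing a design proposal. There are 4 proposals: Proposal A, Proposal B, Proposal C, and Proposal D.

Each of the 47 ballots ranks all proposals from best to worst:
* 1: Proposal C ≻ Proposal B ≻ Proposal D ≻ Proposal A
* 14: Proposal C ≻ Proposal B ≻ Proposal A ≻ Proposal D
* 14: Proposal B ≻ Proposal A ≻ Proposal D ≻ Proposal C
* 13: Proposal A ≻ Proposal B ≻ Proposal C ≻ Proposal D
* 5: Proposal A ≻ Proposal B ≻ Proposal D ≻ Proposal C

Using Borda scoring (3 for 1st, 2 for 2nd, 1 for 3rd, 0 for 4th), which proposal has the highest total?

Proposal A: 1×0 + 14×1 + 14×2 + 13×3 + 5×3 = 96
Proposal B: 1×2 + 14×2 + 14×3 + 13×2 + 5×2 = 108
Proposal C: 1×3 + 14×3 + 14×0 + 13×1 + 5×0 = 58
Proposal D: 1×1 + 14×0 + 14×1 + 13×0 + 5×1 = 20

Proposal B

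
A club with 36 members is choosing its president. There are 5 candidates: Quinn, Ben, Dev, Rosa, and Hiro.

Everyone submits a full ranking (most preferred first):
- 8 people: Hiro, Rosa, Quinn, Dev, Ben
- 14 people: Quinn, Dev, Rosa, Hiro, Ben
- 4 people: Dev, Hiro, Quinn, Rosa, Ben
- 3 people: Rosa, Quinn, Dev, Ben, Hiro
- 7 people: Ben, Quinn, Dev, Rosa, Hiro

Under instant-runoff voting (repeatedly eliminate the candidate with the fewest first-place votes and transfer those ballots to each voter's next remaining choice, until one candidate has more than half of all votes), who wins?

Quinn

Round 1: Quinn 14, Ben 7, Dev 4, Rosa 3, Hiro 8. Rosa eliminated.
Round 2: Quinn 17, Ben 7, Dev 4, Hiro 8. Dev eliminated.
Round 3: Quinn 17, Ben 7, Hiro 12. Ben eliminated.
Round 4: Quinn 24, Hiro 12. Quinn has a majority (≥19).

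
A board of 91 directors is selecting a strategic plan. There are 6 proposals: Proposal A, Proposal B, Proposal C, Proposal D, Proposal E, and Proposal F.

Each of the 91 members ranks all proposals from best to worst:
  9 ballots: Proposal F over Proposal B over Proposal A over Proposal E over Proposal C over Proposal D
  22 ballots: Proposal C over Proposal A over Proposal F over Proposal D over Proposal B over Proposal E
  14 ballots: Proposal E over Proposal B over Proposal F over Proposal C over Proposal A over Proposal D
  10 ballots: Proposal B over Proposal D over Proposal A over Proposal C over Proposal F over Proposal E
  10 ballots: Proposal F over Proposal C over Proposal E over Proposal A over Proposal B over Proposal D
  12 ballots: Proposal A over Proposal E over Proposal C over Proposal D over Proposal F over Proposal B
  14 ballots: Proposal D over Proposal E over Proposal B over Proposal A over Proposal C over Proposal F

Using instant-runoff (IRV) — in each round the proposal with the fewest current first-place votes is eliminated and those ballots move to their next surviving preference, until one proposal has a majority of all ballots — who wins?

Round 1: Proposal A 12, Proposal B 10, Proposal C 22, Proposal D 14, Proposal E 14, Proposal F 19. Proposal B eliminated.
Round 2: Proposal A 12, Proposal C 22, Proposal D 24, Proposal E 14, Proposal F 19. Proposal A eliminated.
Round 3: Proposal C 22, Proposal D 24, Proposal E 26, Proposal F 19. Proposal F eliminated.
Round 4: Proposal C 32, Proposal D 24, Proposal E 35. Proposal D eliminated.
Round 5: Proposal C 42, Proposal E 49. Proposal E has a majority (≥46).

Proposal E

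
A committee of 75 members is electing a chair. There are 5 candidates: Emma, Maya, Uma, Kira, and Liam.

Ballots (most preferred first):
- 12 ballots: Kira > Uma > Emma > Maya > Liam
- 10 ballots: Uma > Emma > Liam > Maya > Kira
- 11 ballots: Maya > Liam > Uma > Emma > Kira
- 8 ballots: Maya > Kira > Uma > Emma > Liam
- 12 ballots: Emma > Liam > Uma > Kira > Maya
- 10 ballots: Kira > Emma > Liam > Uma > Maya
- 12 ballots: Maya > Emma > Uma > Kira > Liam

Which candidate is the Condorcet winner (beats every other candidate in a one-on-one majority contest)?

Uma

Uma vs Emma: 41–34
Uma vs Maya: 44–31
Uma vs Kira: 45–30
Uma vs Liam: 42–33
Uma beats every other candidate.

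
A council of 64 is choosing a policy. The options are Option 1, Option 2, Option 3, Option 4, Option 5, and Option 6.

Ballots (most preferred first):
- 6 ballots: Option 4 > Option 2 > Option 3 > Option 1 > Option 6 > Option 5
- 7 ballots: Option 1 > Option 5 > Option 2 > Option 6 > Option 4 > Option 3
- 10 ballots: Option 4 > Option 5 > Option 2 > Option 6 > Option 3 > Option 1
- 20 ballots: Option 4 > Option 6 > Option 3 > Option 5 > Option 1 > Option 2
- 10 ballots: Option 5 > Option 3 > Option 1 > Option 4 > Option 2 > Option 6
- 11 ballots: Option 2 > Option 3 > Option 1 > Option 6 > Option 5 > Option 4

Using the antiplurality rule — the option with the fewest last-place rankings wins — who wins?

Last-place votes: Option 1 10, Option 2 20, Option 3 7, Option 4 11, Option 5 6, Option 6 10.

Option 5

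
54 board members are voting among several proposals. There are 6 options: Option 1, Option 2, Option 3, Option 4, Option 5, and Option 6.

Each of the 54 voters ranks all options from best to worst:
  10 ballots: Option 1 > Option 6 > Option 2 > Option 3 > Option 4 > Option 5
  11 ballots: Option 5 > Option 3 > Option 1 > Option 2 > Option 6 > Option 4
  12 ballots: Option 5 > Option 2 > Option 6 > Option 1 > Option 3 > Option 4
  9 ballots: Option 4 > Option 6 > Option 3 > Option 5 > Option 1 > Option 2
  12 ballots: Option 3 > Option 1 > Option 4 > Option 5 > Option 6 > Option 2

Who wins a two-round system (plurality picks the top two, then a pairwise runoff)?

Round 1 first-place votes: Option 1 10, Option 2 0, Option 3 12, Option 4 9, Option 5 23, Option 6 0. Option 5 and Option 3 advance.
Runoff: Option 5 is ranked above Option 3 on 23 ballots, Option 3 above Option 5 on 31.

Option 3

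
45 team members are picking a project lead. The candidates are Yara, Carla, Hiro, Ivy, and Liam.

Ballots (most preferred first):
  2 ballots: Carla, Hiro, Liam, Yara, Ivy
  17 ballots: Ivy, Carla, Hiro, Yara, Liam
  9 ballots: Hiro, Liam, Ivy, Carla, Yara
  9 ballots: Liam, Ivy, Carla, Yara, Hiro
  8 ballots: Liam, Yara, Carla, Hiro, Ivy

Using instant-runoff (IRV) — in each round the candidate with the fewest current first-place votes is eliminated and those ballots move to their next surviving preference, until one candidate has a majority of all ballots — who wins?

Liam

Round 1: Yara 0, Carla 2, Hiro 9, Ivy 17, Liam 17. Yara eliminated.
Round 2: Carla 2, Hiro 9, Ivy 17, Liam 17. Carla eliminated.
Round 3: Hiro 11, Ivy 17, Liam 17. Hiro eliminated.
Round 4: Ivy 17, Liam 28. Liam has a majority (≥23).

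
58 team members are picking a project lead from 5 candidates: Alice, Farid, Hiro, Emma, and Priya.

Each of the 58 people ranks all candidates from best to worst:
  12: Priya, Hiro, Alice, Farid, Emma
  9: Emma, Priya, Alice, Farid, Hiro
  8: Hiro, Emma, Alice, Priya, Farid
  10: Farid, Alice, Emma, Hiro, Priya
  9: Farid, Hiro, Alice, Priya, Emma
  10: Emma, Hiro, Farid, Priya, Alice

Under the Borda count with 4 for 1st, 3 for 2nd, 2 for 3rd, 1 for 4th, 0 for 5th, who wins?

Hiro

Alice: 12×2 + 9×2 + 8×2 + 10×3 + 9×2 + 10×0 = 106
Farid: 12×1 + 9×1 + 8×0 + 10×4 + 9×4 + 10×2 = 117
Hiro: 12×3 + 9×0 + 8×4 + 10×1 + 9×3 + 10×3 = 135
Emma: 12×0 + 9×4 + 8×3 + 10×2 + 9×0 + 10×4 = 120
Priya: 12×4 + 9×3 + 8×1 + 10×0 + 9×1 + 10×1 = 102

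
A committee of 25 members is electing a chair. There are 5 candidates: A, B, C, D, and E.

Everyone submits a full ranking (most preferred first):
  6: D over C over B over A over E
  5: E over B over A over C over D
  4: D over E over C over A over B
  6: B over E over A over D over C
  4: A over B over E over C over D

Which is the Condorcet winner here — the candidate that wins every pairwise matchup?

B

B vs A: 17–8
B vs C: 15–10
B vs D: 15–10
B vs E: 16–9
B beats every other candidate.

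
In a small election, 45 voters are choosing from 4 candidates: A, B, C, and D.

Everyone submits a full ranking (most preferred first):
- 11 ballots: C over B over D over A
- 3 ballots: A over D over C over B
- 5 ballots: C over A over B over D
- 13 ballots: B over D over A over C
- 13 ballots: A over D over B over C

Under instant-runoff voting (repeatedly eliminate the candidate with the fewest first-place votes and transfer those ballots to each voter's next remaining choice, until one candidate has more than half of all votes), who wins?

Round 1: A 16, B 13, C 16, D 0. D eliminated.
Round 2: A 16, B 13, C 16. B eliminated.
Round 3: A 29, C 16. A has a majority (≥23).

A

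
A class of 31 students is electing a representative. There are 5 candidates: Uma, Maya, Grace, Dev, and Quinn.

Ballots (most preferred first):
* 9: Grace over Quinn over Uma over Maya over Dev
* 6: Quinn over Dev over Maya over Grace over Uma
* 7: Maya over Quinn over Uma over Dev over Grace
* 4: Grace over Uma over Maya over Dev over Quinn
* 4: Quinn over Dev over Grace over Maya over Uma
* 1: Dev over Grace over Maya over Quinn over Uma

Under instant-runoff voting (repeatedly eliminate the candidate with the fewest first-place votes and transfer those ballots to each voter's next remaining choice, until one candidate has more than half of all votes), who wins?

Round 1: Uma 0, Maya 7, Grace 13, Dev 1, Quinn 10. Uma eliminated.
Round 2: Maya 7, Grace 13, Dev 1, Quinn 10. Dev eliminated.
Round 3: Maya 7, Grace 14, Quinn 10. Maya eliminated.
Round 4: Grace 14, Quinn 17. Quinn has a majority (≥16).

Quinn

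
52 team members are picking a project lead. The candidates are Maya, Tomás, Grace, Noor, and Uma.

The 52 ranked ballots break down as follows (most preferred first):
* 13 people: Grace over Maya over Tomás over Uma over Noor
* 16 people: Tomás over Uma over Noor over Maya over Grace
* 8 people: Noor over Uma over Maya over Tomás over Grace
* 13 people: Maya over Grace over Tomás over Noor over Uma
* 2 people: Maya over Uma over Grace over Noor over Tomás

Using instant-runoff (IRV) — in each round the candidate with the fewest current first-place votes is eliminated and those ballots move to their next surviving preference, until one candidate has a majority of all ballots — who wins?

Round 1: Maya 15, Tomás 16, Grace 13, Noor 8, Uma 0. Uma eliminated.
Round 2: Maya 15, Tomás 16, Grace 13, Noor 8. Noor eliminated.
Round 3: Maya 23, Tomás 16, Grace 13. Grace eliminated.
Round 4: Maya 36, Tomás 16. Maya has a majority (≥27).

Maya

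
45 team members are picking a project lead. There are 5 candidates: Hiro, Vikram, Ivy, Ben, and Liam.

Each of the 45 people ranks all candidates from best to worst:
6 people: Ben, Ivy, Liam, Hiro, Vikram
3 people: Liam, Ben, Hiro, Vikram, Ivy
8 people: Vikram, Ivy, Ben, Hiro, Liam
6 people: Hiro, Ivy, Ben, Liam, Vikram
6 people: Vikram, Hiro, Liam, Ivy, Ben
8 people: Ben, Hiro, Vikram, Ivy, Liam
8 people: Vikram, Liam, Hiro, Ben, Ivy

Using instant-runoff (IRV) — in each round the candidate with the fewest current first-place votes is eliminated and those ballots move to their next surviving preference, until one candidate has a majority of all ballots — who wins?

Round 1: Hiro 6, Vikram 22, Ivy 0, Ben 14, Liam 3. Ivy eliminated.
Round 2: Hiro 6, Vikram 22, Ben 14, Liam 3. Liam eliminated.
Round 3: Hiro 6, Vikram 22, Ben 17. Hiro eliminated.
Round 4: Vikram 22, Ben 23. Ben has a majority (≥23).

Ben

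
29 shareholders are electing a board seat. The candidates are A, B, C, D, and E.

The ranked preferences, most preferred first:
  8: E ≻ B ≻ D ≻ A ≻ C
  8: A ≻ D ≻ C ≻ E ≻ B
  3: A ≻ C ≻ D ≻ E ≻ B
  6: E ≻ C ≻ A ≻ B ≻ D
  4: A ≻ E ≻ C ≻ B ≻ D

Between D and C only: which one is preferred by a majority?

D

D is ranked above C on 16 ballots; C above D on 13.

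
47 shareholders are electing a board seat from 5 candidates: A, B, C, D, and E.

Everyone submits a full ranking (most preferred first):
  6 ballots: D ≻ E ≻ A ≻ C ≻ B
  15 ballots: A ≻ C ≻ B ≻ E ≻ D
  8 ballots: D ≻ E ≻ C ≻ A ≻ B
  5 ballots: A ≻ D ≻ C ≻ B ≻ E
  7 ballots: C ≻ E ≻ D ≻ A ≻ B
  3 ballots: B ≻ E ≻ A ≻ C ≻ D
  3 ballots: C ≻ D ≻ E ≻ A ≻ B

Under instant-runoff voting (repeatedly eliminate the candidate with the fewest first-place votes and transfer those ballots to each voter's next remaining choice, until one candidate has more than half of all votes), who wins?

Round 1: A 20, B 3, C 10, D 14, E 0. E eliminated.
Round 2: A 20, B 3, C 10, D 14. B eliminated.
Round 3: A 23, C 10, D 14. C eliminated.
Round 4: A 23, D 24. D has a majority (≥24).

D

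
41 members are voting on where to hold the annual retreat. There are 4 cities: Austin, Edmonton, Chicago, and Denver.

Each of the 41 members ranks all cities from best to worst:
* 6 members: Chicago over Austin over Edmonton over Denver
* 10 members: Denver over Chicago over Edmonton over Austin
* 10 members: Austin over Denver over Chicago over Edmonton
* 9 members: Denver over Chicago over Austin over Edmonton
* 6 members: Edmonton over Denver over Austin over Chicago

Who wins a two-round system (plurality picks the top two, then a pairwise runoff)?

Round 1 first-place votes: Austin 10, Edmonton 6, Chicago 6, Denver 19. Denver and Austin advance.
Runoff: Denver is ranked above Austin on 25 ballots, Austin above Denver on 16.

Denver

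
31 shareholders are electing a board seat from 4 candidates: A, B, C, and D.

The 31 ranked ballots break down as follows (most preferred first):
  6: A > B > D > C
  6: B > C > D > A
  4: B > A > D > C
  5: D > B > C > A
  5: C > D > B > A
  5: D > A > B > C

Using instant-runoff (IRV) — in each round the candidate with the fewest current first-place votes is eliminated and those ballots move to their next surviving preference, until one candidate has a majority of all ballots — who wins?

Round 1: A 6, B 10, C 5, D 10. C eliminated.
Round 2: A 6, B 10, D 15. A eliminated.
Round 3: B 16, D 15. B has a majority (≥16).

B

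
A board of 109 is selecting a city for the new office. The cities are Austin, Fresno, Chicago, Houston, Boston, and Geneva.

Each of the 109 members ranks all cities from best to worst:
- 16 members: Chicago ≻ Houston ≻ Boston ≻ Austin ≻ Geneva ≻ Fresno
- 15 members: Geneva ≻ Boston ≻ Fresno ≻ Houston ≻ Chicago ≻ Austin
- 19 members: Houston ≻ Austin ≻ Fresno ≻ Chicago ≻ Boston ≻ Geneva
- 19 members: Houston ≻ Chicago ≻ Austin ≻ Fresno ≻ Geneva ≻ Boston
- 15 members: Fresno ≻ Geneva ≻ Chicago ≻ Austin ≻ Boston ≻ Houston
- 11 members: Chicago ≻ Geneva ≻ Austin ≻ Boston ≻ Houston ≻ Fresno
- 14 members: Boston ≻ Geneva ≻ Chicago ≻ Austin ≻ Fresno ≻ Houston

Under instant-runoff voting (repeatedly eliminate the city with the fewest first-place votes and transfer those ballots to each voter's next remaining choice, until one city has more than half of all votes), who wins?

Round 1: Austin 0, Fresno 15, Chicago 27, Houston 38, Boston 14, Geneva 15. Austin eliminated.
Round 2: Fresno 15, Chicago 27, Houston 38, Boston 14, Geneva 15. Boston eliminated.
Round 3: Fresno 15, Chicago 27, Houston 38, Geneva 29. Fresno eliminated.
Round 4: Chicago 27, Houston 38, Geneva 44. Chicago eliminated.
Round 5: Houston 54, Geneva 55. Geneva has a majority (≥55).

Geneva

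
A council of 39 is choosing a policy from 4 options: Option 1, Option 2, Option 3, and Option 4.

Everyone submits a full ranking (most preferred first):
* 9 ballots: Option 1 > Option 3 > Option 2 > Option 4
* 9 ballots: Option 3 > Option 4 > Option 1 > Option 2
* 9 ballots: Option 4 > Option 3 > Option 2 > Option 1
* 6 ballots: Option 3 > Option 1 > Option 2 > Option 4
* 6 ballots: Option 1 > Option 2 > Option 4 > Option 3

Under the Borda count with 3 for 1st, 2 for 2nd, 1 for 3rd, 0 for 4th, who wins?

Option 3

Option 1: 9×3 + 9×1 + 9×0 + 6×2 + 6×3 = 66
Option 2: 9×1 + 9×0 + 9×1 + 6×1 + 6×2 = 36
Option 3: 9×2 + 9×3 + 9×2 + 6×3 + 6×0 = 81
Option 4: 9×0 + 9×2 + 9×3 + 6×0 + 6×1 = 51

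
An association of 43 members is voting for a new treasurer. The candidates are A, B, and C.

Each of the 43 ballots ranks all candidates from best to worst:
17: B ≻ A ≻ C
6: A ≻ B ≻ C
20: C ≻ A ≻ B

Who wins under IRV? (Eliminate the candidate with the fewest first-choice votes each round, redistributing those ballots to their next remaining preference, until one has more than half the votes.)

Round 1: A 6, B 17, C 20. A eliminated.
Round 2: B 23, C 20. B has a majority (≥22).

B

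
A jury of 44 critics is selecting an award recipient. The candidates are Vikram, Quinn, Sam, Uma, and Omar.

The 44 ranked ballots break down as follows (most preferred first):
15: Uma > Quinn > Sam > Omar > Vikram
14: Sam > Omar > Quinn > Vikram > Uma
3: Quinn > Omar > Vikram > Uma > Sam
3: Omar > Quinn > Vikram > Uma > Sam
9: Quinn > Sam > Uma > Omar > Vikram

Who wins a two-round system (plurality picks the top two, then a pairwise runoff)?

Round 1 first-place votes: Vikram 0, Quinn 12, Sam 14, Uma 15, Omar 3. Uma and Sam advance.
Runoff: Uma is ranked above Sam on 21 ballots, Sam above Uma on 23.

Sam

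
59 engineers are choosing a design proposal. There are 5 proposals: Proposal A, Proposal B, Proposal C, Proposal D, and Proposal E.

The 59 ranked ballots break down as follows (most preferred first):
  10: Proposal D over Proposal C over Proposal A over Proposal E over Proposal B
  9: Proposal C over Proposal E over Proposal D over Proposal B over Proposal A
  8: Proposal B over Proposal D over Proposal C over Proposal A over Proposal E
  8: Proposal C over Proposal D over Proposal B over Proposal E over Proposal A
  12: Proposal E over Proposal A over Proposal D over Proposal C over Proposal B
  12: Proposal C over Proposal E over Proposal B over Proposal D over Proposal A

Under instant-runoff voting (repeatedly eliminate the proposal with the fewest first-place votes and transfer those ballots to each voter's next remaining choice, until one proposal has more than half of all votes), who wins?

Round 1: Proposal A 0, Proposal B 8, Proposal C 29, Proposal D 10, Proposal E 12. Proposal A eliminated.
Round 2: Proposal B 8, Proposal C 29, Proposal D 10, Proposal E 12. Proposal B eliminated.
Round 3: Proposal C 29, Proposal D 18, Proposal E 12. Proposal E eliminated.
Round 4: Proposal C 29, Proposal D 30. Proposal D has a majority (≥30).

Proposal D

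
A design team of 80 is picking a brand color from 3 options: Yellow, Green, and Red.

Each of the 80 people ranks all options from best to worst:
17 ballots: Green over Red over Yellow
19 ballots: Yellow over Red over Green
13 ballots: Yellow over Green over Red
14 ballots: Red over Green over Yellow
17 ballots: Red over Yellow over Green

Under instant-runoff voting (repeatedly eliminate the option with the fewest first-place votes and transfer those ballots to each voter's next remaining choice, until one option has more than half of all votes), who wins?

Red

Round 1: Yellow 32, Green 17, Red 31. Green eliminated.
Round 2: Yellow 32, Red 48. Red has a majority (≥41).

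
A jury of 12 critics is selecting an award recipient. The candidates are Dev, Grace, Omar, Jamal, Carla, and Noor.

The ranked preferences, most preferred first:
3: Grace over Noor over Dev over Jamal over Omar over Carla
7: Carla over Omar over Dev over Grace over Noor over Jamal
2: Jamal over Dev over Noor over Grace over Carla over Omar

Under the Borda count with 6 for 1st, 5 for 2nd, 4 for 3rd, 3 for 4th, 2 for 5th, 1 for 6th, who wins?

Dev: 3×4 + 7×4 + 2×5 = 50
Grace: 3×6 + 7×3 + 2×3 = 45
Omar: 3×2 + 7×5 + 2×1 = 43
Jamal: 3×3 + 7×1 + 2×6 = 28
Carla: 3×1 + 7×6 + 2×2 = 49
Noor: 3×5 + 7×2 + 2×4 = 37

Dev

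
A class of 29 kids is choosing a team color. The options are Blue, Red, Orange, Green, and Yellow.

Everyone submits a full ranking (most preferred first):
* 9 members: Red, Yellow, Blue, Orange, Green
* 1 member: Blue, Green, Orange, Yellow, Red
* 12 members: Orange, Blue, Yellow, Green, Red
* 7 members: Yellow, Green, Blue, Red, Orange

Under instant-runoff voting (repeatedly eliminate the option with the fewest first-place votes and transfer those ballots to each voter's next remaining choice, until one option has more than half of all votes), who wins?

Red

Round 1: Blue 1, Red 9, Orange 12, Green 0, Yellow 7. Green eliminated.
Round 2: Blue 1, Red 9, Orange 12, Yellow 7. Blue eliminated.
Round 3: Red 9, Orange 13, Yellow 7. Yellow eliminated.
Round 4: Red 16, Orange 13. Red has a majority (≥15).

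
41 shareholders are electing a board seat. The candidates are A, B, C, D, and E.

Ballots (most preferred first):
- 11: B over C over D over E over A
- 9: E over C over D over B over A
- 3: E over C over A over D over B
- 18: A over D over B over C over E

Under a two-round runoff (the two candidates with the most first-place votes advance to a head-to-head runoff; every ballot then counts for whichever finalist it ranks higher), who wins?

E

Round 1 first-place votes: A 18, B 11, C 0, D 0, E 12. A and E advance.
Runoff: A is ranked above E on 18 ballots, E above A on 23.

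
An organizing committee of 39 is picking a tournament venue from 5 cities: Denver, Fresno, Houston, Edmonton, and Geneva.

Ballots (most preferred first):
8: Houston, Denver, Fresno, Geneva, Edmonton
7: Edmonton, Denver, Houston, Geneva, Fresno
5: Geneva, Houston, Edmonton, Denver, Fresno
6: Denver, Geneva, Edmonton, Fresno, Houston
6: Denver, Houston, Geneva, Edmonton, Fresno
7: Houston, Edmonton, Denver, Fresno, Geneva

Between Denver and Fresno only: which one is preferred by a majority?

Denver

Denver is ranked above Fresno on 39 ballots; Fresno above Denver on 0.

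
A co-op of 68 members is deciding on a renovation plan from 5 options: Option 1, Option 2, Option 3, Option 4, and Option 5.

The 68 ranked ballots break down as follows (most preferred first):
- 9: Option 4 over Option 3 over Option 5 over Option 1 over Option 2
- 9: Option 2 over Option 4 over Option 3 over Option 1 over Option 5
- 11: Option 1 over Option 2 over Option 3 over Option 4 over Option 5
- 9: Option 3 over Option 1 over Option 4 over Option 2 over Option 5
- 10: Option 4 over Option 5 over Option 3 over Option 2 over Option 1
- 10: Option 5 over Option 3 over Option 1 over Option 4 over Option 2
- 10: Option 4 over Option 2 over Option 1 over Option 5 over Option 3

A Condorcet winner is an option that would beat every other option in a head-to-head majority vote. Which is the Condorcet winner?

Option 4

Option 4 vs Option 1: 38–30
Option 4 vs Option 2: 48–20
Option 4 vs Option 3: 38–30
Option 4 vs Option 5: 58–10
Option 4 beats every other option.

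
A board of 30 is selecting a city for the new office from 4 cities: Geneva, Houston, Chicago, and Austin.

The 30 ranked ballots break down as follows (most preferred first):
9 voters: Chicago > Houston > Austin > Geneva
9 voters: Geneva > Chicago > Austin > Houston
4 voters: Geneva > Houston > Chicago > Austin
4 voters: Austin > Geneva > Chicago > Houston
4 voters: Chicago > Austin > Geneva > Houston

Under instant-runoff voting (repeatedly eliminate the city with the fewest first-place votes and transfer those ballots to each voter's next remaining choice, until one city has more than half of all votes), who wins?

Round 1: Geneva 13, Houston 0, Chicago 13, Austin 4. Houston eliminated.
Round 2: Geneva 13, Chicago 13, Austin 4. Austin eliminated.
Round 3: Geneva 17, Chicago 13. Geneva has a majority (≥16).

Geneva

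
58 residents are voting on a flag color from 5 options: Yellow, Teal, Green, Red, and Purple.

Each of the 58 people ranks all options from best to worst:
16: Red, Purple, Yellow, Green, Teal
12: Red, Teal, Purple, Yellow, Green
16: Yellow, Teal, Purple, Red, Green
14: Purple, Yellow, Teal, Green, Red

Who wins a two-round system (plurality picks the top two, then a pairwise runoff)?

Yellow

Round 1 first-place votes: Yellow 16, Teal 0, Green 0, Red 28, Purple 14. Red and Yellow advance.
Runoff: Red is ranked above Yellow on 28 ballots, Yellow above Red on 30.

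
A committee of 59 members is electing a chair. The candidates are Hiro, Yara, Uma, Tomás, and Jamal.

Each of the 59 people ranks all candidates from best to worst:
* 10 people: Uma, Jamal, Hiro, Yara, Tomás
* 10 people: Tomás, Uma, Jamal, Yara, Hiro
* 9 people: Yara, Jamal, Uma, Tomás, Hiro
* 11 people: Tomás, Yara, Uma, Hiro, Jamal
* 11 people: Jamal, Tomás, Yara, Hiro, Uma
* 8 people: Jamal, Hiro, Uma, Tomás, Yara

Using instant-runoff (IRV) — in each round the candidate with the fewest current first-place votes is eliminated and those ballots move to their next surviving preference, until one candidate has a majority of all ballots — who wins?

Jamal

Round 1: Hiro 0, Yara 9, Uma 10, Tomás 21, Jamal 19. Hiro eliminated.
Round 2: Yara 9, Uma 10, Tomás 21, Jamal 19. Yara eliminated.
Round 3: Uma 10, Tomás 21, Jamal 28. Uma eliminated.
Round 4: Tomás 21, Jamal 38. Jamal has a majority (≥30).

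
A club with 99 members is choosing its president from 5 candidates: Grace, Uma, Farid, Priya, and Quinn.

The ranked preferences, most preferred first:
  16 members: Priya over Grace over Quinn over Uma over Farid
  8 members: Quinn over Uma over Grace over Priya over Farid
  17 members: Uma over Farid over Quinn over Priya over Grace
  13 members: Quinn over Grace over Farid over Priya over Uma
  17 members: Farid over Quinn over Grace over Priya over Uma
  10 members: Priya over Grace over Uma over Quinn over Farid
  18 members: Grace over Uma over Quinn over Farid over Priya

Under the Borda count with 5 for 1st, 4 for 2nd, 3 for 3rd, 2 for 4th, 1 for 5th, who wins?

Quinn

Grace: 16×4 + 8×3 + 17×1 + 13×4 + 17×3 + 10×4 + 18×5 = 338
Uma: 16×2 + 8×4 + 17×5 + 13×1 + 17×1 + 10×3 + 18×4 = 281
Farid: 16×1 + 8×1 + 17×4 + 13×3 + 17×5 + 10×1 + 18×2 = 262
Priya: 16×5 + 8×2 + 17×2 + 13×2 + 17×2 + 10×5 + 18×1 = 258
Quinn: 16×3 + 8×5 + 17×3 + 13×5 + 17×4 + 10×2 + 18×3 = 346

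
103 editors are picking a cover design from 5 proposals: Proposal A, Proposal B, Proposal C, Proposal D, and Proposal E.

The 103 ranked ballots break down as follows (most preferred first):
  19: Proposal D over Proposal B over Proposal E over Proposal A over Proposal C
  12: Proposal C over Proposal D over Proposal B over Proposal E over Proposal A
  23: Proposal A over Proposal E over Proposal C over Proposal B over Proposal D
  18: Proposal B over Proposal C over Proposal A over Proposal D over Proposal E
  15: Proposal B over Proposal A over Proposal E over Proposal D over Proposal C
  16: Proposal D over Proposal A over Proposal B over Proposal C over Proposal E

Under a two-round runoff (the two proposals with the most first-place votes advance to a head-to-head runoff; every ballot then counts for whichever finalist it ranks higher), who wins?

Proposal B

Round 1 first-place votes: Proposal A 23, Proposal B 33, Proposal C 12, Proposal D 35, Proposal E 0. Proposal D and Proposal B advance.
Runoff: Proposal D is ranked above Proposal B on 47 ballots, Proposal B above Proposal D on 56.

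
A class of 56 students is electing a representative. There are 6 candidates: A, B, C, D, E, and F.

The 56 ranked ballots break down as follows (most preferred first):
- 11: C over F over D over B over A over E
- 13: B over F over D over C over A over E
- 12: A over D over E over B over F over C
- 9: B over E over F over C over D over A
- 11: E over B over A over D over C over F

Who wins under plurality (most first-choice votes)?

First-place votes: A 12, B 22, C 11, D 0, E 11, F 0.

B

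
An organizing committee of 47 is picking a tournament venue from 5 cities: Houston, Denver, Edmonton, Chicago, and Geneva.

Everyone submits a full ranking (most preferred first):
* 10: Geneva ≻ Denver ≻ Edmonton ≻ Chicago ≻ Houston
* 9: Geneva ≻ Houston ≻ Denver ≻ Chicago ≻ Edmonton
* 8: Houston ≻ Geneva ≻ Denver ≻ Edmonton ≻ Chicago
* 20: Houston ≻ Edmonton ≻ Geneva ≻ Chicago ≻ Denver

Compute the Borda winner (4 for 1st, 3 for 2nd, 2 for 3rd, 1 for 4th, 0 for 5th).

Houston: 10×0 + 9×3 + 8×4 + 20×4 = 139
Denver: 10×3 + 9×2 + 8×2 + 20×0 = 64
Edmonton: 10×2 + 9×0 + 8×1 + 20×3 = 88
Chicago: 10×1 + 9×1 + 8×0 + 20×1 = 39
Geneva: 10×4 + 9×4 + 8×3 + 20×2 = 140

Geneva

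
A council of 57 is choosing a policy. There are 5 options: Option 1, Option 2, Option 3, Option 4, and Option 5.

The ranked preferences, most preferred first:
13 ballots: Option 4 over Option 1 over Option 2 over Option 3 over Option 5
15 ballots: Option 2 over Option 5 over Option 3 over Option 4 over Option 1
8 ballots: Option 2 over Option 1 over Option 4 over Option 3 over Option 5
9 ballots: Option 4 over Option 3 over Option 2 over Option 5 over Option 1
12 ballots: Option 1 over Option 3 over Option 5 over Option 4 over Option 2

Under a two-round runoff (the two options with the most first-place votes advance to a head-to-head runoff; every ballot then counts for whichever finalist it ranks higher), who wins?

Round 1 first-place votes: Option 1 12, Option 2 23, Option 3 0, Option 4 22, Option 5 0. Option 2 and Option 4 advance.
Runoff: Option 2 is ranked above Option 4 on 23 ballots, Option 4 above Option 2 on 34.

Option 4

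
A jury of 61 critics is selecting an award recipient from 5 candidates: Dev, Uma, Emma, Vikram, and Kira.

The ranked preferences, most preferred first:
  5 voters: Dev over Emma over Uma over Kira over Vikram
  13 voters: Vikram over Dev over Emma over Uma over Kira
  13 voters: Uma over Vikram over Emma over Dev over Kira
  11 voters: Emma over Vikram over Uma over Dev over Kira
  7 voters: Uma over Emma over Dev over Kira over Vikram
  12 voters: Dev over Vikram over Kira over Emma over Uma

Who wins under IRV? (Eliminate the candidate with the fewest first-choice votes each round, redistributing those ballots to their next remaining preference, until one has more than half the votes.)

Round 1: Dev 17, Uma 20, Emma 11, Vikram 13, Kira 0. Kira eliminated.
Round 2: Dev 17, Uma 20, Emma 11, Vikram 13. Emma eliminated.
Round 3: Dev 17, Uma 20, Vikram 24. Dev eliminated.
Round 4: Uma 25, Vikram 36. Vikram has a majority (≥31).

Vikram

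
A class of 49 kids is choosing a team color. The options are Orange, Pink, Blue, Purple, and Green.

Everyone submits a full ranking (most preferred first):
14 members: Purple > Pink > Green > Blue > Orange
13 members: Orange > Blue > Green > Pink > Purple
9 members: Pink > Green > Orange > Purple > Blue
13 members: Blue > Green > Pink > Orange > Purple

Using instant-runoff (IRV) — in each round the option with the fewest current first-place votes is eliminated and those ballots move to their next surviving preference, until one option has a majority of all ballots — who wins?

Orange

Round 1: Orange 13, Pink 9, Blue 13, Purple 14, Green 0. Green eliminated.
Round 2: Orange 13, Pink 9, Blue 13, Purple 14. Pink eliminated.
Round 3: Orange 22, Blue 13, Purple 14. Blue eliminated.
Round 4: Orange 35, Purple 14. Orange has a majority (≥25).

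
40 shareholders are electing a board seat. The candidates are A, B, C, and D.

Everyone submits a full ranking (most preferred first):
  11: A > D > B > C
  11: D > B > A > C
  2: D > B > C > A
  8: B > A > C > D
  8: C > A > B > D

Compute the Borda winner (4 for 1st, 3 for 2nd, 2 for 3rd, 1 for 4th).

A: 11×4 + 11×2 + 2×1 + 8×3 + 8×3 = 116
B: 11×2 + 11×3 + 2×3 + 8×4 + 8×2 = 109
C: 11×1 + 11×1 + 2×2 + 8×2 + 8×4 = 74
D: 11×3 + 11×4 + 2×4 + 8×1 + 8×1 = 101

A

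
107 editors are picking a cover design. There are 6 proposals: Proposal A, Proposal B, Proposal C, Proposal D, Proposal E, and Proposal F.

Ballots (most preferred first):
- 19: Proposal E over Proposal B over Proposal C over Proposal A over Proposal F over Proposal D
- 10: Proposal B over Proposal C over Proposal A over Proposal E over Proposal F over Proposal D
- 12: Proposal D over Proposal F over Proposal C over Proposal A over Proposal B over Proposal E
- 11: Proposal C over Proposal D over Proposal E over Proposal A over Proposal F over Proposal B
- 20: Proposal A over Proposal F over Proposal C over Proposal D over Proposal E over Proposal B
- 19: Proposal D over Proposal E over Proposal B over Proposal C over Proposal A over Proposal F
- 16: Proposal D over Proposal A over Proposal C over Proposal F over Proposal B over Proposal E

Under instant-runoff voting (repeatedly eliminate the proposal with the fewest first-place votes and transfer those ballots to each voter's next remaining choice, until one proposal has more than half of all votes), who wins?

Proposal C

Round 1: Proposal A 20, Proposal B 10, Proposal C 11, Proposal D 47, Proposal E 19, Proposal F 0. Proposal F eliminated.
Round 2: Proposal A 20, Proposal B 10, Proposal C 11, Proposal D 47, Proposal E 19. Proposal B eliminated.
Round 3: Proposal A 20, Proposal C 21, Proposal D 47, Proposal E 19. Proposal E eliminated.
Round 4: Proposal A 20, Proposal C 40, Proposal D 47. Proposal A eliminated.
Round 5: Proposal C 60, Proposal D 47. Proposal C has a majority (≥54).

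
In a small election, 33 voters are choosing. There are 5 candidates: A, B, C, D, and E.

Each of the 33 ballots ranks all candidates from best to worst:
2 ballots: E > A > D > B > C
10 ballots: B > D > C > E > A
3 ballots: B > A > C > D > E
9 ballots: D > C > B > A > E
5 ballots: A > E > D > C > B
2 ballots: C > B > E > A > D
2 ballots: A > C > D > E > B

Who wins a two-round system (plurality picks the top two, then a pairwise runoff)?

D

Round 1 first-place votes: A 7, B 13, C 2, D 9, E 2. B and D advance.
Runoff: B is ranked above D on 15 ballots, D above B on 18.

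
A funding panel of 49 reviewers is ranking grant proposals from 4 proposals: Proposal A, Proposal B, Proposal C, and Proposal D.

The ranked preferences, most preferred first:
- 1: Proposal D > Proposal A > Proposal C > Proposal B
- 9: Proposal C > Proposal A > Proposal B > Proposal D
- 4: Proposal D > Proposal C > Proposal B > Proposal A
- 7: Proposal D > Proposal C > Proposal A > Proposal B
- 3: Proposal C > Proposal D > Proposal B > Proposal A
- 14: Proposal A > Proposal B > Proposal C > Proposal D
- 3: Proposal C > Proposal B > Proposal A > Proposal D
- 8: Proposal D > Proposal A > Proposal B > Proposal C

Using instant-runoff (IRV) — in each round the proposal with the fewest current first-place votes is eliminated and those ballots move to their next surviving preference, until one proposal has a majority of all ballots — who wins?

Round 1: Proposal A 14, Proposal B 0, Proposal C 15, Proposal D 20. Proposal B eliminated.
Round 2: Proposal A 14, Proposal C 15, Proposal D 20. Proposal A eliminated.
Round 3: Proposal C 29, Proposal D 20. Proposal C has a majority (≥25).

Proposal C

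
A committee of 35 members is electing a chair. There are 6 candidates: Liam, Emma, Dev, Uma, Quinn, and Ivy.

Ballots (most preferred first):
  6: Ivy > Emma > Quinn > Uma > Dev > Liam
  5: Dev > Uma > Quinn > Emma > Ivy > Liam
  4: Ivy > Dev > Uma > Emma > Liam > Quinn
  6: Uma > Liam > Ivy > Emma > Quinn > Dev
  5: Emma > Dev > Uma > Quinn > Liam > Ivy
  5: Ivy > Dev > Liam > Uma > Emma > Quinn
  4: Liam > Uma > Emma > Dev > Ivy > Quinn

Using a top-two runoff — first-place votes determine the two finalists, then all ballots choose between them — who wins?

Uma

Round 1 first-place votes: Liam 4, Emma 5, Dev 5, Uma 6, Quinn 0, Ivy 15. Ivy and Uma advance.
Runoff: Ivy is ranked above Uma on 15 ballots, Uma above Ivy on 20.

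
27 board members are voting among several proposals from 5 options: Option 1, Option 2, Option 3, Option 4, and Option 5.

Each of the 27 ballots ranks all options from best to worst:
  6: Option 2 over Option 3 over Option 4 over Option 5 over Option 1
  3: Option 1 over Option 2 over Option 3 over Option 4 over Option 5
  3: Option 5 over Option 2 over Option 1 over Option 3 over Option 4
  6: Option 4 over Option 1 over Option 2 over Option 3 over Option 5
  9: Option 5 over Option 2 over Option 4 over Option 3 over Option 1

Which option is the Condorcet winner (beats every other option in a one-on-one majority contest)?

Option 2

Option 2 vs Option 1: 18–9
Option 2 vs Option 3: 27–0
Option 2 vs Option 4: 21–6
Option 2 vs Option 5: 15–12
Option 2 beats every other option.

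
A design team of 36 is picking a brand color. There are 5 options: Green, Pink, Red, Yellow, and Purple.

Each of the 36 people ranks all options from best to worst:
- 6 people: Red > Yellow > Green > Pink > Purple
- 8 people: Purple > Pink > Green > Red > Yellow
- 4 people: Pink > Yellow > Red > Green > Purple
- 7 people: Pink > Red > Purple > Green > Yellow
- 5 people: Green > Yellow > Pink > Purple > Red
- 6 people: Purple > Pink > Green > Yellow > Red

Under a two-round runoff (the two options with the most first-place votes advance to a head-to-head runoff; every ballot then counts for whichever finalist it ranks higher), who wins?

Round 1 first-place votes: Green 5, Pink 11, Red 6, Yellow 0, Purple 14. Purple and Pink advance.
Runoff: Purple is ranked above Pink on 14 ballots, Pink above Purple on 22.

Pink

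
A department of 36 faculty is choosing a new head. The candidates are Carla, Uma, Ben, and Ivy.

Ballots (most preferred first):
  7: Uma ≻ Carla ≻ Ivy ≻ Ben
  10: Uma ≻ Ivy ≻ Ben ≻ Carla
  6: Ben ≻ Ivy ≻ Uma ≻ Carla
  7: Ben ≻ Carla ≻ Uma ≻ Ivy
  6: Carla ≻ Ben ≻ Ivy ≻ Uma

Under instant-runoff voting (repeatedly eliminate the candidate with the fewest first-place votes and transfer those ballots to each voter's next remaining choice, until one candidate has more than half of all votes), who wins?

Ben

Round 1: Carla 6, Uma 17, Ben 13, Ivy 0. Ivy eliminated.
Round 2: Carla 6, Uma 17, Ben 13. Carla eliminated.
Round 3: Uma 17, Ben 19. Ben has a majority (≥19).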